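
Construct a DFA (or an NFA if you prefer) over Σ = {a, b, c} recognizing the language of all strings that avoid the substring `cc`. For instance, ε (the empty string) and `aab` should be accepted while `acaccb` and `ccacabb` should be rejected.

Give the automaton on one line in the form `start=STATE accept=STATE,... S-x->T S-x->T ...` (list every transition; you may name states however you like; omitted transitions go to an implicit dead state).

This is the complement of 'contains `cc`'. Use the same substring-matching states — q0 through q2 holding how much of `cc` has just been matched — but flip the accepting set: everything except the trap q2 accepts.
With 3 states:
        a   b   c  
>* q0   q0  q0  q1 
 * q1   q0  q0  q2 
   q2   q2  q2  q2 
(> = start, * = accepting)

start=q0 accept=q0,q1 q0-a->q0 q0-b->q0 q0-c->q1 q1-a->q0 q1-b->q0 q1-c->q2 q2-a->q2 q2-b->q2 q2-c->q2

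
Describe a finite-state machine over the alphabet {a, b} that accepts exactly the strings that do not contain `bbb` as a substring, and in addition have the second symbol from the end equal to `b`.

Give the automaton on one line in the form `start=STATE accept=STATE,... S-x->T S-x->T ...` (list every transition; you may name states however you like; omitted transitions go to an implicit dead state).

Run two small machines in parallel and take their product. The first has 4 states tracking partial matches of the forbidden pattern `bbb`; the second has 7 states tracking the last 2 symbols read. A product state is a pair (one from each), accepting exactly when both do.
With 11 states:
          a    b  
>  s0     s1   s2 
   s1     s3   s4 
   s2     s5   s6 
   s3     s3   s4 
   s4     s5   s6 
 * s5     s3   s4 
 * s6     s5   s7 
   s7     s8   s7 
   s8     s9  s10 
   s9     s9  s10 
   s10    s8   s7 
(> = start, * = accepting)

start=s0 accept=s5,s6 s0-a->s1 s0-b->s2 s1-a->s3 s1-b->s4 s2-a->s5 s2-b->s6 s3-a->s3 s3-b->s4 s4-a->s5 s4-b->s6 s5-a->s3 s5-b->s4 s6-a->s5 s6-b->s7 s7-a->s8 s7-b->s7 s8-a->s9 s8-b->s10 s9-a->s9 s9-b->s10 s10-a->s8 s10-b->s7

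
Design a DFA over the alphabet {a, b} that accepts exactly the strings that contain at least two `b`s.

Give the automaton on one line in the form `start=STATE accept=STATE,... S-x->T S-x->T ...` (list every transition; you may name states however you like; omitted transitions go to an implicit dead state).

start=q0 accept=q2,q3 q0-a->q0 q0-b->q1 q1-a->q1 q1-b->q2 q2-a->q2 q2-b->q3 q3-a->q3 q3-b->q3

Count `b`s, saturating at 3: states q0 through q2 mean 0 through 2 `b`s seen; q3 means more than 2. Each `b` increments (capped at q3); other symbols loop. Accept from {q2, q3}.
4 states suffice.
        a   b  
>  q0   q0  q1 
   q1   q1  q2 
 * q2   q2  q3 
 * q3   q3  q3 
(> = start, * = accepting)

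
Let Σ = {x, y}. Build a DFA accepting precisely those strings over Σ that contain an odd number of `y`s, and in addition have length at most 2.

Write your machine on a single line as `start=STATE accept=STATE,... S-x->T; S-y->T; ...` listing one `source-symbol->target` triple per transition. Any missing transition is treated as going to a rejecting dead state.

start=s0; accept=s2,s4; s0-x->s1; s0-y->s2; s1-x->s3; s1-y->s4; s2-x->s4; s2-y->s3; s3-x->s3; s3-y->s3; s4-x->s3; s4-y->s3

Handle the two conditions separately and then intersect. One (2 states) tracks the count of `y`s modulo 2; the other (4 states) tracks the input length, saturating at 3. Each combined state is a pair, one component from each; accept when both components accept. Minimizing collapses redundant product states.
5 states suffice.
        x   y  
>  s0   s1  s2 
   s1   s3  s4 
 * s2   s4  s3 
   s3   s3  s3 
 * s4   s3  s3 
(> = start, * = accepting)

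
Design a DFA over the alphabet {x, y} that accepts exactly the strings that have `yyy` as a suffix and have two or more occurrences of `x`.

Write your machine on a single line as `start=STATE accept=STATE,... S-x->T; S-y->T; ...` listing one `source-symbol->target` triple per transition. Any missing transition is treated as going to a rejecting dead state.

start=s0; accept=s14,s15; s0-x->s1; s0-y->s2; s1-x->s3; s1-y->s4; s2-x->s1; s2-y->s5; s3-x->s6; s3-y->s7; s4-x->s3; s4-y->s8; s5-x->s1; s5-y->s9; s6-x->s6; s6-y->s10; s7-x->s6; s7-y->s11; s8-x->s3; s8-y->s12; s9-x->s1; s9-y->s9; s10-x->s6; s10-y->s13; s11-x->s6; s11-y->s14; s12-x->s3; s12-y->s12; s13-x->s6; s13-y->s15; s14-x->s6; s14-y->s14; s15-x->s6; s15-y->s15

Build one automaton per condition and run them in lockstep. One (4 states) tracks how much of the suffix `yyy` has currently been matched; the other (4 states) tracks the count of `x`s, saturating at 3. Each combined state is a pair, one component from each; accept when both components accept.
With 16 states:
          x    y  
>  s0     s1   s2 
   s1     s3   s4 
   s2     s1   s5 
   s3     s6   s7 
   s4     s3   s8 
   s5     s1   s9 
   s6     s6  s10 
   s7     s6  s11 
   s8     s3  s12 
   s9     s1   s9 
   s10    s6  s13 
   s11    s6  s14 
   s12    s3  s12 
   s13    s6  s15 
 * s14    s6  s14 
 * s15    s6  s15 
(> = start, * = accepting)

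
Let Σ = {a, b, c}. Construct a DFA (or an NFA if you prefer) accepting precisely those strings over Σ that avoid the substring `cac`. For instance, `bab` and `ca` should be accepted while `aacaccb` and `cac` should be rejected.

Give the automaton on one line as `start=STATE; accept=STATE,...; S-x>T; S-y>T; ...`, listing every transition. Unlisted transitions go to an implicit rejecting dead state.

This is the complement of 'contains `cac`'. Use the same substring-matching states — q0 through q3 holding how much of `cac` has just been matched — but flip the accepting set: everything except the trap q3 accepts.
With 4 states:
        a   b   c  
>* q0   q0  q0  q1 
 * q1   q2  q0  q1 
 * q2   q0  q0  q3 
   q3   q3  q3  q3 
(> = start, * = accepting)

start=q0; accept=q0,q1,q2; q0-a>q0; q0-b>q0; q0-c>q1; q1-a>q2; q1-b>q0; q1-c>q1; q2-a>q0; q2-b>q0; q2-c>q3; q3-a>q3; q3-b>q3; q3-c>q3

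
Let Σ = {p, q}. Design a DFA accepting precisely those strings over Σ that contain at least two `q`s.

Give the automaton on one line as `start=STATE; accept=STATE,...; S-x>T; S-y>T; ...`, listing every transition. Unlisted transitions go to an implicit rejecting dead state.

start=A; accept=C,D; A-p>A; A-q>B; B-p>B; B-q>C; C-p>C; C-q>D; D-p>D; D-q>D

Only the number of `q`s matters, and only up to 3. Make a chain A → B → C → D advanced by each `q` (with D absorbing); every other symbol self-loops. The accepting set is {C, D}.
       p  q 
>  A   A  B 
   B   B  C 
 * C   C  D 
 * D   D  D 
(> = start, * = accepting)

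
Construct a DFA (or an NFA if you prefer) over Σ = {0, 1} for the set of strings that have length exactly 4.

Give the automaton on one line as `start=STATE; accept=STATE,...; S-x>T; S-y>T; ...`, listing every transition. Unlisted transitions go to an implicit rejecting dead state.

We only need to distinguish lengths 0, 1, …, 4, and '>4'. Chain S0 → S1 → S2 → S3 → S4 → S5 on every symbol, with S5 looping. Accepting states: {S4}.
With 6 states:
        0   1  
>  S0   S1  S1 
   S1   S2  S2 
   S2   S3  S3 
   S3   S4  S4 
 * S4   S5  S5 
   S5   S5  S5 
(> = start, * = accepting)

start=S0; accept=S4; S0-0>S1; S0-1>S1; S1-0>S2; S1-1>S2; S2-0>S3; S2-1>S3; S3-0>S4; S3-1>S4; S4-0>S5; S4-1>S5; S5-0>S5; S5-1>S5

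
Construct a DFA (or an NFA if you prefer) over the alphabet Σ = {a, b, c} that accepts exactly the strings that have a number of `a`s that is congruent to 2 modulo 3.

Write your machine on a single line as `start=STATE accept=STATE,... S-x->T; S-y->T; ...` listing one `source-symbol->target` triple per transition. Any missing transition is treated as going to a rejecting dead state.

Keep the running count of `a`s modulo 3: each `a` advances along the cycle q0 → q1 → q2 → q0 while other symbols loop. Accept at q2.
With 3 states:
        a   b   c  
>  q0   q1  q0  q0 
   q1   q2  q1  q1 
 * q2   q0  q2  q2 
(> = start, * = accepting)

start=q0; accept=q2; q0-a->q1; q0-b->q0; q0-c->q0; q1-a->q2; q1-b->q1; q1-c->q1; q2-a->q0; q2-b->q2; q2-c->q2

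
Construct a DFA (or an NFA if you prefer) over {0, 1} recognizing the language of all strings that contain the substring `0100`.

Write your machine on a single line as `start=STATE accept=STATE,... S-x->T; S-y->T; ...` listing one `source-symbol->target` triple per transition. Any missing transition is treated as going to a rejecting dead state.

start=s0; accept=s4; s0-0->s1; s0-1->s0; s1-0->s1; s1-1->s2; s2-0->s3; s2-1->s0; s3-0->s4; s3-1->s2; s4-0->s4; s4-1->s4

Track how much of `0100` has been matched so far: state s0 is no progress, s4 is the absorbing accept state reached once `0100` has occurred. Intermediate states record partial matches; on a mismatch, fall back to the longest reusable overlap.
5 states suffice.
        0   1  
>  s0   s1  s0 
   s1   s1  s2 
   s2   s3  s0 
   s3   s4  s2 
 * s4   s4  s4 
(> = start, * = accepting)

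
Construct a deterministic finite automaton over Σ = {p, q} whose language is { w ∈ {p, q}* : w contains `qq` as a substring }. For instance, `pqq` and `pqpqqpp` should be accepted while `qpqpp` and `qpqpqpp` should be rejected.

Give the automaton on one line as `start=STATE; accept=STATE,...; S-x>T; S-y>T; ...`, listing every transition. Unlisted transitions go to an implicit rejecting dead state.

start=S0; accept=S2; S0-p>S0; S0-q>S1; S1-p>S0; S1-q>S2; S2-p>S2; S2-q>S2

Track how much of `qq` has been matched so far: state S0 is no progress, S2 is the absorbing accept state reached once `qq` has occurred. Intermediate states record partial matches; on a mismatch, fall back to the longest reusable overlap.
        p   q  
>  S0   S0  S1 
   S1   S0  S2 
 * S2   S2  S2 
(> = start, * = accepting)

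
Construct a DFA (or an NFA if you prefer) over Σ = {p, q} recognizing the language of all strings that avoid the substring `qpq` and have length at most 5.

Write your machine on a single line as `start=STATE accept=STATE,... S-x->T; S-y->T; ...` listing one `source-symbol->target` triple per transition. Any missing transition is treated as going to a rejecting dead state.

Run two small machines in parallel and take their product. The first has 4 states tracking partial matches of the forbidden pattern `qpq`; the second has 7 states tracking the input length, saturating at 6. A product state is a pair (one from each), accepting exactly when both do. After merging equivalent states the machine shrinks.
13 states suffice.
          p    q  
>* S0     S1   S2 
 * S1     S3   S4 
 * S2     S5   S4 
 * S3     S6   S7 
 * S4     S8   S7 
 * S5     S6   S9 
 * S6    S10  S10 
 * S7    S11  S10 
 * S8    S10   S9 
   S9     S9   S9 
 * S10   S12  S12 
 * S11   S12   S9 
 * S12    S9   S9 
(> = start, * = accepting)

start=S0; accept=S0,S1,S2,S3,S4,S5,S6,S7,S8,S10,S11,S12; S0-p->S1; S0-q->S2; S1-p->S3; S1-q->S4; S2-p->S5; S2-q->S4; S3-p->S6; S3-q->S7; S4-p->S8; S4-q->S7; S5-p->S6; S5-q->S9; S6-p->S10; S6-q->S10; S7-p->S11; S7-q->S10; S8-p->S10; S8-q->S9; S9-p->S9; S9-q->S9; S10-p->S12; S10-q->S12; S11-p->S12; S11-q->S9; S12-p->S9; S12-q->S9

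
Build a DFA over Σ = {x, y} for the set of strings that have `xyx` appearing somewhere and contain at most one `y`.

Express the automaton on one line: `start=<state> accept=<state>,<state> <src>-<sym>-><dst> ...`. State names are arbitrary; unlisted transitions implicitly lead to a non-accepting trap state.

start=S0 accept=S6 S0-x->S1 S0-y->S2 S1-x->S1 S1-y->S3 S2-x->S4 S2-y->S5 S3-x->S6 S3-y->S5 S4-x->S4 S4-y->S7 S5-x->S8 S5-y->S5 S6-x->S6 S6-y->S9 S7-x->S9 S7-y->S5 S8-x->S8 S8-y->S7 S9-x->S9 S9-y->S9

Build one automaton per condition and run them in lockstep. The first has 4 states tracking whether and how much of `xyx` has been seen; the second has 3 states tracking the count of `y`s, saturating at 2. A product state is a pair (one from each), accepting exactly when both do.
With 10 states:
        x   y  
>  S0   S1  S2 
   S1   S1  S3 
   S2   S4  S5 
   S3   S6  S5 
   S4   S4  S7 
   S5   S8  S5 
 * S6   S6  S9 
   S7   S9  S5 
   S8   S8  S7 
   S9   S9  S9 
(> = start, * = accepting)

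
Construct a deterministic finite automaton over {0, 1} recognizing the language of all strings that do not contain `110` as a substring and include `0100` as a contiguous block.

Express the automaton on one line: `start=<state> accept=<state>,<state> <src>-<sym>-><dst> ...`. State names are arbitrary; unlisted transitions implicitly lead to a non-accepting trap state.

start=A accept=H,J,M A-0->B A-1->C B-0->B B-1->D C-0->B C-1->E D-0->F D-1->E E-0->G E-1->E F-0->H F-1->D G-0->G G-1->I H-0->H H-1->J I-0->K I-1->L J-0->H J-1->M K-0->N K-1->I L-0->G L-1->L M-0->N M-1->M N-0->N N-1->N

Build one automaton per condition and run them in lockstep. The first has 4 states tracking partial matches of the forbidden pattern `110`; the second has 5 states tracking whether and how much of `0100` has been seen. A product state is a pair (one from each), accepting exactly when both do.
With 14 states:
       0  1 
>  A   B  C 
   B   B  D 
   C   B  E 
   D   F  E 
   E   G  E 
   F   H  D 
   G   G  I 
 * H   H  J 
   I   K  L 
 * J   H  M 
   K   N  I 
   L   G  L 
 * M   N  M 
   N   N  N 
(> = start, * = accepting)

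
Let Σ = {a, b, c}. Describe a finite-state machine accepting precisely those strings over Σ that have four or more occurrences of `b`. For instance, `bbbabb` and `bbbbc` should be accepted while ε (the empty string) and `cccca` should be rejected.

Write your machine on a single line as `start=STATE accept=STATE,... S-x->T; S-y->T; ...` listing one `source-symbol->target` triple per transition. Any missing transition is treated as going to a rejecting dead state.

start=q0; accept=q4,q5; q0-a->q0; q0-b->q1; q0-c->q0; q1-a->q1; q1-b->q2; q1-c->q1; q2-a->q2; q2-b->q3; q2-c->q2; q3-a->q3; q3-b->q4; q3-c->q3; q4-a->q4; q4-b->q5; q4-c->q4; q5-a->q5; q5-b->q5; q5-c->q5

Only the number of `b`s matters, and only up to 5. Make a chain q0 → q1 → q2 → q3 → q4 → q5 advanced by each `b` (with q5 absorbing); every other symbol self-loops. The accepting set is {q4, q5}.
        a   b   c  
>  q0   q0  q1  q0 
   q1   q1  q2  q1 
   q2   q2  q3  q2 
   q3   q3  q4  q3 
 * q4   q4  q5  q4 
 * q5   q5  q5  q5 
(> = start, * = accepting)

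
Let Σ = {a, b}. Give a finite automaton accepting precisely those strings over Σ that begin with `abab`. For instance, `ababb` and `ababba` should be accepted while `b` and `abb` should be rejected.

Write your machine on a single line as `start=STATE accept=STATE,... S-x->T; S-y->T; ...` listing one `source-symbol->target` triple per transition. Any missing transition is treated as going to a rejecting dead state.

start=S0; accept=S4; S0-a->S1; S0-b->S5; S1-a->S5; S1-b->S2; S2-a->S3; S2-b->S5; S3-a->S5; S3-b->S4; S4-a->S4; S4-b->S4; S5-a->S5; S5-b->S5

Walk along `abab` while the input agrees: from S0 take `a` to S1, and so on. Any deviation drops to the rejecting sink S5. Once S4 is reached the prefix is confirmed and every continuation is accepted.
6 states suffice.
        a   b  
>  S0   S1  S5 
   S1   S5  S2 
   S2   S3  S5 
   S3   S5  S4 
 * S4   S4  S4 
   S5   S5  S5 
(> = start, * = accepting)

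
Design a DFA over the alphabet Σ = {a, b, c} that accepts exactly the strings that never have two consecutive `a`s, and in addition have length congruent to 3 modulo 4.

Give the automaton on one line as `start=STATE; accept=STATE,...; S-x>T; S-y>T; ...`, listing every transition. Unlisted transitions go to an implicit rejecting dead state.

start=q0; accept=q7,q8; q0-a>q1; q0-b>q2; q0-c>q2; q1-a>q3; q1-b>q4; q1-c>q4; q2-a>q5; q2-b>q4; q2-c>q4; q3-a>q6; q3-b>q6; q3-c>q6; q4-a>q7; q4-b>q8; q4-c>q8; q5-a>q6; q5-b>q8; q5-c>q8; q6-a>q9; q6-b>q9; q6-c>q9; q7-a>q9; q7-b>q0; q7-c>q0; q8-a>q10; q8-b>q0; q8-c>q0; q9-a>q11; q9-b>q11; q9-c>q11; q10-a>q11; q10-b>q2; q10-c>q2; q11-a>q3; q11-b>q3; q11-c>q3

Run two small machines in parallel and take their product. The first has 3 states tracking partial matches of the forbidden pattern `aa`; the second has 4 states tracking the input length modulo 4. A product state is a pair (one from each), accepting exactly when both do.
12 states suffice.
          a    b    c  
>  q0     q1   q2   q2 
   q1     q3   q4   q4 
   q2     q5   q4   q4 
   q3     q6   q6   q6 
   q4     q7   q8   q8 
   q5     q6   q8   q8 
   q6     q9   q9   q9 
 * q7     q9   q0   q0 
 * q8    q10   q0   q0 
   q9    q11  q11  q11 
   q10   q11   q2   q2 
   q11    q3   q3   q3 
(> = start, * = accepting)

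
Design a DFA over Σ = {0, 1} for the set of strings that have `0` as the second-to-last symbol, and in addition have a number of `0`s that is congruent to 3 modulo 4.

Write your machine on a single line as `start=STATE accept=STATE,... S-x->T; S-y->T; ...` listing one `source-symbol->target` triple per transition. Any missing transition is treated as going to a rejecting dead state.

Build one automaton per condition and run them in lockstep. One (7 states) tracks the last 2 symbols read; the other (4 states) tracks the count of `0`s modulo 4. Each combined state is a pair, one component from each; accept when both components accept. After merging equivalent states the machine shrinks.
With 8 states:
        0   1  
>  q0   q1  q0 
   q1   q2  q1 
   q2   q3  q4 
 * q3   q0  q5 
   q4   q6  q4 
 * q5   q0  q7 
   q6   q0  q5 
   q7   q0  q7 
(> = start, * = accepting)

start=q0; accept=q3,q5; q0-0->q1; q0-1->q0; q1-0->q2; q1-1->q1; q2-0->q3; q2-1->q4; q3-0->q0; q3-1->q5; q4-0->q6; q4-1->q4; q5-0->q0; q5-1->q7; q6-0->q0; q6-1->q5; q7-0->q0; q7-1->q7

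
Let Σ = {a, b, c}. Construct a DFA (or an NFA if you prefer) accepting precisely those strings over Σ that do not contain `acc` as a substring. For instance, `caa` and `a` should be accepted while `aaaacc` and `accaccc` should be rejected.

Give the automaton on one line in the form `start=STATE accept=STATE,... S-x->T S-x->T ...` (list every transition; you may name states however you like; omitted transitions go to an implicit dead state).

Track partial matches of the forbidden pattern `acc`. State q3 is a dead state reached once `acc` has occurred; every other state accepts. q0 means no part of `acc` is currently matched.
With 4 states:
        a   b   c  
>* q0   q1  q0  q0 
 * q1   q1  q0  q2 
 * q2   q1  q0  q3 
   q3   q3  q3  q3 
(> = start, * = accepting)

start=q0 accept=q0,q1,q2 q0-a->q1 q0-b->q0 q0-c->q0 q1-a->q1 q1-b->q0 q1-c->q2 q2-a->q1 q2-b->q0 q2-c->q3 q3-a->q3 q3-b->q3 q3-c->q3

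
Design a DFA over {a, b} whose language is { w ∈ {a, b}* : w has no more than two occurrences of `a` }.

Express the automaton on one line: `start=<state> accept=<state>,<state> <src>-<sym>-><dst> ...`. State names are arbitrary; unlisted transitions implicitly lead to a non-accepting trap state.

Only the number of `a`s matters, and only up to 3. Make a chain S0 → S1 → S2 → S3 advanced by each `a` (with S3 absorbing); every other symbol self-loops. The accepting set is {S0, S1, S2}.
With 4 states:
        a   b  
>* S0   S1  S0 
 * S1   S2  S1 
 * S2   S3  S2 
   S3   S3  S3 
(> = start, * = accepting)

start=S0 accept=S0,S1,S2 S0-a->S1 S0-b->S0 S1-a->S2 S1-b->S1 S2-a->S3 S2-b->S2 S3-a->S3 S3-b->S3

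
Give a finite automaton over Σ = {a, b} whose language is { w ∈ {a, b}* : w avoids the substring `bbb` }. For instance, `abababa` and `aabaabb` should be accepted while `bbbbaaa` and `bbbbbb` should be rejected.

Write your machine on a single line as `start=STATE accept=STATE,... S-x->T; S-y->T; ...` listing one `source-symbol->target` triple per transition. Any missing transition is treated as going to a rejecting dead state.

start=s0; accept=s0,s1,s2; s0-a->s0; s0-b->s1; s1-a->s0; s1-b->s2; s2-a->s0; s2-b->s3; s3-a->s3; s3-b->s3

Track partial matches of the forbidden pattern `bbb`. State s3 is a dead state reached once `bbb` has occurred; every other state accepts. s0 means no part of `bbb` is currently matched.
4 states suffice.
        a   b  
>* s0   s0  s1 
 * s1   s0  s2 
 * s2   s0  s3 
   s3   s3  s3 
(> = start, * = accepting)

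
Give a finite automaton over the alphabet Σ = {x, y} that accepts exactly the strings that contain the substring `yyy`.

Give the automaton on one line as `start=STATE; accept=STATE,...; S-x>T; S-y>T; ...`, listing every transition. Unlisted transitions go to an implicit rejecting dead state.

start=q0; accept=q3; q0-x>q0; q0-y>q1; q1-x>q0; q1-y>q2; q2-x>q0; q2-y>q3; q3-x>q3; q3-y>q3

Track how much of `yyy` has been matched so far: state q0 is no progress, q3 is the absorbing accept state reached once `yyy` has occurred. Intermediate states record partial matches; on a mismatch, fall back to the longest reusable overlap.
4 states suffice.
        x   y  
>  q0   q0  q1 
   q1   q0  q2 
   q2   q0  q3 
 * q3   q3  q3 
(> = start, * = accepting)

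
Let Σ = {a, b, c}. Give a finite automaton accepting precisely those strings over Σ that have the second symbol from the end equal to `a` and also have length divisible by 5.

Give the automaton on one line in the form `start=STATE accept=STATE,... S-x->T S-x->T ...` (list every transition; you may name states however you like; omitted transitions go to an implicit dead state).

Handle the two conditions separately and then intersect. One (13 states) tracks the last 2 symbols read; the other (5 states) tracks the input length modulo 5. Each combined state is a pair, one component from each; accept when both components accept. After merging equivalent states the machine shrinks.
With 7 states:
        a   b   c  
>  q0   q1  q1  q1 
   q1   q2  q2  q2 
   q2   q3  q3  q3 
   q3   q4  q5  q5 
   q4   q6  q6  q6 
   q5   q0  q0  q0 
 * q6   q1  q1  q1 
(> = start, * = accepting)

start=q0 accept=q6 q0-a->q1 q0-b->q1 q0-c->q1 q1-a->q2 q1-b->q2 q1-c->q2 q2-a->q3 q2-b->q3 q2-c->q3 q3-a->q4 q3-b->q5 q3-c->q5 q4-a->q6 q4-b->q6 q4-c->q6 q5-a->q0 q5-b->q0 q5-c->q0 q6-a->q1 q6-b->q1 q6-c->q1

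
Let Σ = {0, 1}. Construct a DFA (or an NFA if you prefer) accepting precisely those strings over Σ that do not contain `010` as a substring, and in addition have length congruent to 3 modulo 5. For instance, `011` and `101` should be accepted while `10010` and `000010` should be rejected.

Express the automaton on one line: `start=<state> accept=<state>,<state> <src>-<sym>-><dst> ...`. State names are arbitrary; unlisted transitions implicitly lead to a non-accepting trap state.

Run two small machines in parallel and take their product. The first has 4 states tracking partial matches of the forbidden pattern `010`; the second has 5 states tracking the input length modulo 5. A product state is a pair (one from each), accepting exactly when both do. Equivalent product states are then merged.
A 16-state machine:
          0    1  
>  s0     s1   s2 
   s1     s3   s4 
   s2     s3   s5 
   s3     s6   s7 
   s4     s8   s9 
   s5     s6   s9 
 * s6    s10  s11 
 * s7     s8  s12 
   s8     s8   s8 
 * s9    s10  s12 
   s10   s13  s14 
   s11    s8   s0 
   s12   s13   s0 
   s13    s1  s15 
   s14    s8   s2 
   s15    s8   s5 
(> = start, * = accepting)

start=s0 accept=s6,s7,s9 s0-0->s1 s0-1->s2 s1-0->s3 s1-1->s4 s2-0->s3 s2-1->s5 s3-0->s6 s3-1->s7 s4-0->s8 s4-1->s9 s5-0->s6 s5-1->s9 s6-0->s10 s6-1->s11 s7-0->s8 s7-1->s12 s8-0->s8 s8-1->s8 s9-0->s10 s9-1->s12 s10-0->s13 s10-1->s14 s11-0->s8 s11-1->s0 s12-0->s13 s12-1->s0 s13-0->s1 s13-1->s15 s14-0->s8 s14-1->s2 s15-0->s8 s15-1->s5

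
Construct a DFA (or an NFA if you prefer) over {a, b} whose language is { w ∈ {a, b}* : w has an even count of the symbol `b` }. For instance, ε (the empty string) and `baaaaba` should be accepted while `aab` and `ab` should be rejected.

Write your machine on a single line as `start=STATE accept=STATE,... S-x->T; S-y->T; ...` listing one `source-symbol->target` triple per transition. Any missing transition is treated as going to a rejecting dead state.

start=s0; accept=s0; s0-a->s0; s0-b->s1; s1-a->s1; s1-b->s0

Keep the running count of `b`s modulo 2: each `b` advances along the cycle s0 → s1 → s0 while other symbols loop. Accept at s0.
A 2-state machine:
        a   b  
>* s0   s0  s1 
   s1   s1  s0 
(> = start, * = accepting)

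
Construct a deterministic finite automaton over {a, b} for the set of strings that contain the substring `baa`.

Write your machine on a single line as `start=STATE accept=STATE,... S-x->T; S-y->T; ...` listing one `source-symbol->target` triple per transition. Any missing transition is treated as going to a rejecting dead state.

start=S0; accept=S3; S0-a->S0; S0-b->S1; S1-a->S2; S1-b->S1; S2-a->S3; S2-b->S1; S3-a->S3; S3-b->S3

Track how much of `baa` has been matched so far: state S0 is no progress, S3 is the absorbing accept state reached once `baa` has occurred. Intermediate states record partial matches; on a mismatch, fall back to the longest reusable overlap.
With 4 states:
        a   b  
>  S0   S0  S1 
   S1   S2  S1 
   S2   S3  S1 
 * S3   S3  S3 
(> = start, * = accepting)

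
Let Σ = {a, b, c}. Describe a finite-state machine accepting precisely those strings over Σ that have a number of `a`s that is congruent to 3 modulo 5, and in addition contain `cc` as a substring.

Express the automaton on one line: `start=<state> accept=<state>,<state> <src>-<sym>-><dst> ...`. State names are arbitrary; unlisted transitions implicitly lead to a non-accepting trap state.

Run two small machines in parallel and take their product. The first has 5 states tracking the count of `a`s modulo 5; the second has 3 states tracking whether and how much of `cc` has been seen. A product state is a pair (one from each), accepting exactly when both do.
A 15-state machine:
          a    b    c  
>  s0     s1   s0   s2 
   s1     s3   s1   s4 
   s2     s1   s0   s5 
   s3     s6   s3   s7 
   s4     s3   s1   s8 
   s5     s8   s5   s5 
   s6     s9   s6  s10 
   s7     s6   s3  s11 
   s8    s11   s8   s8 
   s9     s0   s9  s12 
   s10    s9   s6  s13 
   s11   s13  s11  s11 
   s12    s0   s9  s14 
 * s13   s14  s13  s13 
   s14    s5  s14  s14 
(> = start, * = accepting)

start=s0 accept=s13 s0-a->s1 s0-b->s0 s0-c->s2 s1-a->s3 s1-b->s1 s1-c->s4 s2-a->s1 s2-b->s0 s2-c->s5 s3-a->s6 s3-b->s3 s3-c->s7 s4-a->s3 s4-b->s1 s4-c->s8 s5-a->s8 s5-b->s5 s5-c->s5 s6-a->s9 s6-b->s6 s6-c->s10 s7-a->s6 s7-b->s3 s7-c->s11 s8-a->s11 s8-b->s8 s8-c->s8 s9-a->s0 s9-b->s9 s9-c->s12 s10-a->s9 s10-b->s6 s10-c->s13 s11-a->s13 s11-b->s11 s11-c->s11 s12-a->s0 s12-b->s9 s12-c->s14 s13-a->s14 s13-b->s13 s13-c->s13 s14-a->s5 s14-b->s14 s14-c->s14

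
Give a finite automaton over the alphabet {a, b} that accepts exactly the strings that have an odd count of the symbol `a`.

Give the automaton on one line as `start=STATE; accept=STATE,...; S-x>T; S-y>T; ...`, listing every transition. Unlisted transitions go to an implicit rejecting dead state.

The only thing that matters is how many `a`s have appeared, reduced mod 2. Use one state per residue: S0 for 0, …, S1 for 1. Reading `a` moves to the next residue; anything else stays put. S1 is accepting.
        a   b  
>  S0   S1  S0 
 * S1   S0  S1 
(> = start, * = accepting)

start=S0; accept=S1; S0-a>S1; S0-b>S0; S1-a>S0; S1-b>S1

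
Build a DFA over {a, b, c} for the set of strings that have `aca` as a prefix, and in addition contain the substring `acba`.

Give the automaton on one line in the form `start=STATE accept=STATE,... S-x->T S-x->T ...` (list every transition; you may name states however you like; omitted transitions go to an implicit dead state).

start=S0 accept=S12 S0-a->S1 S0-b->S2 S0-c->S2 S1-a->S3 S1-b->S2 S1-c->S4 S2-a->S3 S2-b->S2 S2-c->S2 S3-a->S3 S3-b->S2 S3-c->S5 S4-a->S6 S4-b->S7 S4-c->S2 S5-a->S3 S5-b->S7 S5-c->S2 S6-a->S6 S6-b->S8 S6-c->S9 S7-a->S10 S7-b->S2 S7-c->S2 S8-a->S6 S8-b->S8 S8-c->S8 S9-a->S6 S9-b->S11 S9-c->S8 S10-a->S10 S10-b->S10 S10-c->S10 S11-a->S12 S11-b->S8 S11-c->S8 S12-a->S12 S12-b->S12 S12-c->S12

Run two small machines in parallel and take their product. The first has 5 states tracking whether the input so far still matches the prefix `aca`; the second has 5 states tracking whether and how much of `acba` has been seen. A product state is a pair (one from each), accepting exactly when both do.
With 13 states:
          a    b    c  
>  S0     S1   S2   S2 
   S1     S3   S2   S4 
   S2     S3   S2   S2 
   S3     S3   S2   S5 
   S4     S6   S7   S2 
   S5     S3   S7   S2 
   S6     S6   S8   S9 
   S7    S10   S2   S2 
   S8     S6   S8   S8 
   S9     S6  S11   S8 
   S10   S10  S10  S10 
   S11   S12   S8   S8 
 * S12   S12  S12  S12 
(> = start, * = accepting)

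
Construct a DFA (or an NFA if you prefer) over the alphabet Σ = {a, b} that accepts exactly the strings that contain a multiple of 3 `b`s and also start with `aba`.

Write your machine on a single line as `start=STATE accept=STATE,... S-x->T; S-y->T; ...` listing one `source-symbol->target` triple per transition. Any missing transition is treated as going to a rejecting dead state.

start=q0; accept=q8; q0-a->q1; q0-b->q2; q1-a->q3; q1-b->q4; q2-a->q2; q2-b->q5; q3-a->q3; q3-b->q2; q4-a->q6; q4-b->q5; q5-a->q5; q5-b->q3; q6-a->q6; q6-b->q7; q7-a->q7; q7-b->q8; q8-a->q8; q8-b->q6

Run two small machines in parallel and take their product. One (3 states) tracks the count of `b`s modulo 3; the other (5 states) tracks whether the input so far still matches the prefix `aba`. Each combined state is a pair, one component from each; accept when both components accept.
9 states suffice.
        a   b  
>  q0   q1  q2 
   q1   q3  q4 
   q2   q2  q5 
   q3   q3  q2 
   q4   q6  q5 
   q5   q5  q3 
   q6   q6  q7 
   q7   q7  q8 
 * q8   q8  q6 
(> = start, * = accepting)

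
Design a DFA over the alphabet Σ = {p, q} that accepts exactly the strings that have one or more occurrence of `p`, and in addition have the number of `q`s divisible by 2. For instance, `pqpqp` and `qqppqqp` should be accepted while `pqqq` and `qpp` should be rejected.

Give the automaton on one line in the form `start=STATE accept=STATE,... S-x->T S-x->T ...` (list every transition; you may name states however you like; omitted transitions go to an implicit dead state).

Handle the two conditions separately and then intersect. One (3 states) tracks the count of `p`s, saturating at 2; the other (2 states) tracks the count of `q`s modulo 2. Each combined state is a pair, one component from each; accept when both components accept. After merging equivalent states the machine shrinks.
4 states suffice.
        p   q  
>  s0   s1  s2 
 * s1   s1  s3 
   s2   s3  s0 
   s3   s3  s1 
(> = start, * = accepting)

start=s0 accept=s1 s0-p->s1 s0-q->s2 s1-p->s1 s1-q->s3 s2-p->s3 s2-q->s0 s3-p->s3 s3-q->s1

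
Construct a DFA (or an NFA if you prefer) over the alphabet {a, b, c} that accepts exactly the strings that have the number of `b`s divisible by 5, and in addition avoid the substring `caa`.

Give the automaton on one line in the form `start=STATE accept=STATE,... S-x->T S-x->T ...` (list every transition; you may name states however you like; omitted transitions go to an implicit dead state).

Build one automaton per condition and run them in lockstep. One (5 states) tracks the count of `b`s modulo 5; the other (4 states) tracks partial matches of the forbidden pattern `caa`. Each combined state is a pair, one component from each; accept when both components accept.
With 20 states:
          a    b    c  
>* q0     q0   q1   q2 
   q1     q1   q3   q4 
 * q2     q5   q1   q2 
   q3     q3   q6   q7 
   q4     q8   q3   q4 
 * q5     q9   q1   q2 
   q6     q6  q10  q11 
   q7    q12   q6   q7 
   q8    q13   q3   q4 
   q9     q9  q13   q9 
   q10   q10   q0  q14 
   q11   q15  q10  q11 
   q12   q16   q6   q7 
   q13   q13  q16  q13 
   q14   q17   q0  q14 
   q15   q18  q10  q11 
   q16   q16  q18  q16 
   q17   q19   q0  q14 
   q18   q18  q19  q18 
   q19   q19   q9  q19 
(> = start, * = accepting)

start=q0 accept=q0,q2,q5 q0-a->q0 q0-b->q1 q0-c->q2 q1-a->q1 q1-b->q3 q1-c->q4 q2-a->q5 q2-b->q1 q2-c->q2 q3-a->q3 q3-b->q6 q3-c->q7 q4-a->q8 q4-b->q3 q4-c->q4 q5-a->q9 q5-b->q1 q5-c->q2 q6-a->q6 q6-b->q10 q6-c->q11 q7-a->q12 q7-b->q6 q7-c->q7 q8-a->q13 q8-b->q3 q8-c->q4 q9-a->q9 q9-b->q13 q9-c->q9 q10-a->q10 q10-b->q0 q10-c->q14 q11-a->q15 q11-b->q10 q11-c->q11 q12-a->q16 q12-b->q6 q12-c->q7 q13-a->q13 q13-b->q16 q13-c->q13 q14-a->q17 q14-b->q0 q14-c->q14 q15-a->q18 q15-b->q10 q15-c->q11 q16-a->q16 q16-b->q18 q16-c->q16 q17-a->q19 q17-b->q0 q17-c->q14 q18-a->q18 q18-b->q19 q18-c->q18 q19-a->q19 q19-b->q9 q19-c->q19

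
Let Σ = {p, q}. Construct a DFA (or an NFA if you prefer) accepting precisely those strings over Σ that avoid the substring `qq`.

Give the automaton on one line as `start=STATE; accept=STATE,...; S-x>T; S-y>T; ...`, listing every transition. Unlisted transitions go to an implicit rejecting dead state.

Track partial matches of the forbidden pattern `qq`. State C is a dead state reached once `qq` has occurred; every other state accepts. A means no part of `qq` is currently matched.
With 3 states:
       p  q 
>* A   A  B 
 * B   A  C 
   C   C  C 
(> = start, * = accepting)

start=A; accept=A,B; A-p>A; A-q>B; B-p>A; B-q>C; C-p>C; C-q>C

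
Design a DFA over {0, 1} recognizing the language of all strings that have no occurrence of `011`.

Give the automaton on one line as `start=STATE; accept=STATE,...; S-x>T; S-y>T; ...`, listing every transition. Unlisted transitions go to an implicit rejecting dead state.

This is the complement of 'contains `011`'. Use the same substring-matching states — q0 through q3 holding how much of `011` has just been matched — but flip the accepting set: everything except the trap q3 accepts.
With 4 states:
        0   1  
>* q0   q1  q0 
 * q1   q1  q2 
 * q2   q1  q3 
   q3   q3  q3 
(> = start, * = accepting)

start=q0; accept=q0,q1,q2; q0-0>q1; q0-1>q0; q1-0>q1; q1-1>q2; q2-0>q1; q2-1>q3; q3-0>q3; q3-1>q3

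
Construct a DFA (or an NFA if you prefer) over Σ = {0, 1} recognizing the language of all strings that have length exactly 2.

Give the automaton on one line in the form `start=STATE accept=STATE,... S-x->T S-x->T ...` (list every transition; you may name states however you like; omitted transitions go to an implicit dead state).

Count input length up to 3: every symbol moves from A toward D, which means 'more than 2' and absorbs. Accept from {C}.
4 states suffice.
       0  1 
>  A   B  B 
   B   C  C 
 * C   D  D 
   D   D  D 
(> = start, * = accepting)

start=A accept=C A-0->B A-1->B B-0->C B-1->C C-0->D C-1->D D-0->D D-1->D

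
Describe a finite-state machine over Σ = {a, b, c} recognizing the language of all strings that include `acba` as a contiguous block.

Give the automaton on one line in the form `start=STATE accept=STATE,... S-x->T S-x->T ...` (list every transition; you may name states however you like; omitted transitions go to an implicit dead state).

start=q0 accept=q4 q0-a->q1 q0-b->q0 q0-c->q0 q1-a->q1 q1-b->q0 q1-c->q2 q2-a->q1 q2-b->q3 q2-c->q0 q3-a->q4 q3-b->q0 q3-c->q0 q4-a->q4 q4-b->q4 q4-c->q4

Track how much of `acba` has been matched so far: state q0 is no progress, q4 is the absorbing accept state reached once `acba` has occurred. Intermediate states record partial matches; on a mismatch, fall back to the longest reusable overlap.
        a   b   c  
>  q0   q1  q0  q0 
   q1   q1  q0  q2 
   q2   q1  q3  q0 
   q3   q4  q0  q0 
 * q4   q4  q4  q4 
(> = start, * = accepting)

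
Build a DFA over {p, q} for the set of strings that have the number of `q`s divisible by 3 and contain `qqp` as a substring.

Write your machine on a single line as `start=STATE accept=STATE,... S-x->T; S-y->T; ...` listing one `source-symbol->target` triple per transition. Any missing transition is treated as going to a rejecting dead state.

start=A; accept=I; A-p->A; A-q->B; B-p->C; B-q->D; C-p->C; C-q->E; D-p->F; D-q->G; E-p->H; E-q->G; F-p->F; F-q->I; G-p->I; G-q->J; H-p->H; H-q->K; I-p->I; I-q->L; J-p->L; J-q->D; K-p->A; K-q->J; L-p->L; L-q->F

Handle the two conditions separately and then intersect. The first has 3 states tracking the count of `q`s modulo 3; the second has 4 states tracking whether and how much of `qqp` has been seen. A product state is a pair (one from each), accepting exactly when both do.
A 12-state machine:
       p  q 
>  A   A  B 
   B   C  D 
   C   C  E 
   D   F  G 
   E   H  G 
   F   F  I 
   G   I  J 
   H   H  K 
 * I   I  L 
   J   L  D 
   K   A  J 
   L   L  F 
(> = start, * = accepting)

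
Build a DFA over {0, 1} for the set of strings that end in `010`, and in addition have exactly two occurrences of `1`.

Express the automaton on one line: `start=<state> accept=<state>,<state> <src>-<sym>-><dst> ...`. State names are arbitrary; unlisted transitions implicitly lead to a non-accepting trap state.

start=s0 accept=s5 s0-0->s0 s0-1->s1 s1-0->s2 s1-1->s3 s2-0->s2 s2-1->s4 s3-0->s3 s3-1->s3 s4-0->s5 s4-1->s3 s5-0->s3 s5-1->s3

Handle the two conditions separately and then intersect. One (4 states) tracks how much of the suffix `010` has currently been matched; the other (4 states) tracks the count of `1`s, saturating at 3. Each combined state is a pair, one component from each; accept when both components accept. Equivalent product states are then merged.
6 states suffice.
        0   1  
>  s0   s0  s1 
   s1   s2  s3 
   s2   s2  s4 
   s3   s3  s3 
   s4   s5  s3 
 * s5   s3  s3 
(> = start, * = accepting)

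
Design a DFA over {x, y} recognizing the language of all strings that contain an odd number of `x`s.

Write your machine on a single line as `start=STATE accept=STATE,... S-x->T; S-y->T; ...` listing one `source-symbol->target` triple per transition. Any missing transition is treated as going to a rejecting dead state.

Keep the running count of `x`s modulo 2: each `x` advances along the cycle A → B → A while other symbols loop. Accept at B.
       x  y 
>  A   B  A 
 * B   A  B 
(> = start, * = accepting)

start=A; accept=B; A-x->B; A-y->A; B-x->A; B-y->B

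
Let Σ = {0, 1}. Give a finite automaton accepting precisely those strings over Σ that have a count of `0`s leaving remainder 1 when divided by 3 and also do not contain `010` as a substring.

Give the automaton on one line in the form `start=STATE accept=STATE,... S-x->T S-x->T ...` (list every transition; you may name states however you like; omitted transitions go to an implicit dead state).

Run two small machines in parallel and take their product. One (3 states) tracks the count of `0`s modulo 3; the other (4 states) tracks partial matches of the forbidden pattern `010`. Each combined state is a pair, one component from each; accept when both components accept. Equivalent product states are then merged.
       0  1 
>  A   B  A 
 * B   C  D 
   C   E  F 
 * D   G  H 
   E   B  I 
   F   G  J 
   G   G  G 
 * H   C  H 
   I   G  A 
   J   E  J 
(> = start, * = accepting)

start=A accept=B,D,H A-0->B A-1->A B-0->C B-1->D C-0->E C-1->F D-0->G D-1->H E-0->B E-1->I F-0->G F-1->J G-0->G G-1->G H-0->C H-1->H I-0->G I-1->A J-0->E J-1->J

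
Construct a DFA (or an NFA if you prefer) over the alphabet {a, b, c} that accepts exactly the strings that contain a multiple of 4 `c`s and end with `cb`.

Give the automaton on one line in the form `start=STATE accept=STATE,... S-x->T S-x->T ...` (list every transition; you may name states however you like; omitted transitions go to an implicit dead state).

Build one automaton per condition and run them in lockstep. One (4 states) tracks the count of `c`s modulo 4; the other (3 states) tracks how much of the suffix `cb` has currently been matched. Each combined state is a pair, one component from each; accept when both components accept. After merging equivalent states the machine shrinks.
6 states suffice.
        a   b   c  
>  s0   s0  s0  s1 
   s1   s1  s1  s2 
   s2   s2  s2  s3 
   s3   s3  s3  s4 
   s4   s0  s5  s1 
 * s5   s0  s0  s1 
(> = start, * = accepting)

start=s0 accept=s5 s0-a->s0 s0-b->s0 s0-c->s1 s1-a->s1 s1-b->s1 s1-c->s2 s2-a->s2 s2-b->s2 s2-c->s3 s3-a->s3 s3-b->s3 s3-c->s4 s4-a->s0 s4-b->s5 s4-c->s1 s5-a->s0 s5-b->s0 s5-c->s1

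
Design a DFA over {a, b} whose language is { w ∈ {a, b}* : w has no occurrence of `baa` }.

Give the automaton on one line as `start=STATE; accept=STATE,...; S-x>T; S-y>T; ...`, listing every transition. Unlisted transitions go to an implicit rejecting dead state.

start=S0; accept=S0,S1,S2; S0-a>S0; S0-b>S1; S1-a>S2; S1-b>S1; S2-a>S3; S2-b>S1; S3-a>S3; S3-b>S3

Track partial matches of the forbidden pattern `baa`. State S3 is a dead state reached once `baa` has occurred; every other state accepts. S0 means no part of `baa` is currently matched.
4 states suffice.
        a   b  
>* S0   S0  S1 
 * S1   S2  S1 
 * S2   S3  S1 
   S3   S3  S3 
(> = start, * = accepting)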